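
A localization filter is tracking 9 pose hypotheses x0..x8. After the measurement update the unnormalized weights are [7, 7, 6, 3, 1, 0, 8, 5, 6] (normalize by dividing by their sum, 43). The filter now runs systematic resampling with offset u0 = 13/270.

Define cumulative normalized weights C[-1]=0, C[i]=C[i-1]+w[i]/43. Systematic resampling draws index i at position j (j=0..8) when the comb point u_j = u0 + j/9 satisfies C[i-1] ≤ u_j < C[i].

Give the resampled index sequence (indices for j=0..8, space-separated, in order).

C = [7/43, 14/43, 20/43, 23/43, 24/43, 24/43, 32/43, 37/43, 1]
j=0: u_0=13/270 ∈ [0, 7/43) → index 0
j=1: u_1=43/270 ∈ [0, 7/43) → index 0
j=2: u_2=73/270 ∈ [7/43, 14/43) → index 1
j=3: u_3=103/270 ∈ [14/43, 20/43) → index 2
j=4: u_4=133/270 ∈ [20/43, 23/43) → index 3
j=5: u_5=163/270 ∈ [24/43, 32/43) → index 6
j=6: u_6=193/270 ∈ [24/43, 32/43) → index 6
j=7: u_7=223/270 ∈ [32/43, 37/43) → index 7
j=8: u_8=253/270 ∈ [37/43, 1) → index 8

0 0 1 2 3 6 6 7 8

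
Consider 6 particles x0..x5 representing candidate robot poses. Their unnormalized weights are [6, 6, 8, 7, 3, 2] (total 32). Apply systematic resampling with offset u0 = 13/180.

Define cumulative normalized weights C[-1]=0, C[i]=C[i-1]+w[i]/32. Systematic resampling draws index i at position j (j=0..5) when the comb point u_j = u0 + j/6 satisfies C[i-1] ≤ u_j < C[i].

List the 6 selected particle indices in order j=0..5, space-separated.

C = [3/16, 3/8, 5/8, 27/32, 15/16, 1]
j=0: u_0=13/180 ∈ [0, 3/16) → index 0
j=1: u_1=43/180 ∈ [3/16, 3/8) → index 1
j=2: u_2=73/180 ∈ [3/8, 5/8) → index 2
j=3: u_3=103/180 ∈ [3/8, 5/8) → index 2
j=4: u_4=133/180 ∈ [5/8, 27/32) → index 3
j=5: u_5=163/180 ∈ [27/32, 15/16) → index 4

0 1 2 2 3 4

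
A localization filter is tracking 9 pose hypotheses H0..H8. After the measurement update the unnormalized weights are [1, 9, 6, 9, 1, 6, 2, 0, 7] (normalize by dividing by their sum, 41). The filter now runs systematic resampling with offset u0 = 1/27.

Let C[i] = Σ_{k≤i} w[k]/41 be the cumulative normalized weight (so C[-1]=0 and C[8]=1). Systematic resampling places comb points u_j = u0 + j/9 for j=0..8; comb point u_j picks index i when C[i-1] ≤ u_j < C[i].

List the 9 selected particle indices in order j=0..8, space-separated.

1 1 2 2 3 3 5 6 8

C = [1/41, 10/41, 16/41, 25/41, 26/41, 32/41, 34/41, 34/41, 1]
j=0: u_0=1/27 ∈ [1/41, 10/41) → index 1
j=1: u_1=4/27 ∈ [1/41, 10/41) → index 1
j=2: u_2=7/27 ∈ [10/41, 16/41) → index 2
j=3: u_3=10/27 ∈ [10/41, 16/41) → index 2
j=4: u_4=13/27 ∈ [16/41, 25/41) → index 3
j=5: u_5=16/27 ∈ [16/41, 25/41) → index 3
j=6: u_6=19/27 ∈ [26/41, 32/41) → index 5
j=7: u_7=22/27 ∈ [32/41, 34/41) → index 6
j=8: u_8=25/27 ∈ [34/41, 1) → index 8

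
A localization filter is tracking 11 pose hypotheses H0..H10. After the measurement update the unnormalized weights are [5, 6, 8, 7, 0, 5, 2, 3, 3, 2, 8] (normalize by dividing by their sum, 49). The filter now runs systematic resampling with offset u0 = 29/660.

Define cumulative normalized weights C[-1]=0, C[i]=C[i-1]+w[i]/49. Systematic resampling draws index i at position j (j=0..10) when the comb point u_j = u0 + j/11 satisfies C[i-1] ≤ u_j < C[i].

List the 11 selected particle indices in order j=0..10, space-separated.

C = [5/49, 11/49, 19/49, 26/49, 26/49, 31/49, 33/49, 36/49, 39/49, 41/49, 1]
j=0: u_0=29/660 ∈ [0, 5/49) → index 0
j=1: u_1=89/660 ∈ [5/49, 11/49) → index 1
j=2: u_2=149/660 ∈ [11/49, 19/49) → index 2
j=3: u_3=19/60 ∈ [11/49, 19/49) → index 2
j=4: u_4=269/660 ∈ [19/49, 26/49) → index 3
j=5: u_5=329/660 ∈ [19/49, 26/49) → index 3
j=6: u_6=389/660 ∈ [26/49, 31/49) → index 5
j=7: u_7=449/660 ∈ [33/49, 36/49) → index 7
j=8: u_8=509/660 ∈ [36/49, 39/49) → index 8
j=9: u_9=569/660 ∈ [41/49, 1) → index 10
j=10: u_10=629/660 ∈ [41/49, 1) → index 10

0 1 2 2 3 3 5 7 8 10 10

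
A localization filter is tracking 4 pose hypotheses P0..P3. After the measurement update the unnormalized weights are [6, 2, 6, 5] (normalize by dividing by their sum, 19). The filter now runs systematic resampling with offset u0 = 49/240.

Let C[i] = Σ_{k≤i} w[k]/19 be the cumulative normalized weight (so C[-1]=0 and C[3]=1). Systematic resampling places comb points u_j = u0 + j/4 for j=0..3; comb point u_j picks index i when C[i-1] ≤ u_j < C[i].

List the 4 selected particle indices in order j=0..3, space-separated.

C = [6/19, 8/19, 14/19, 1]
j=0: u_0=49/240 ∈ [0, 6/19) → index 0
j=1: u_1=109/240 ∈ [8/19, 14/19) → index 2
j=2: u_2=169/240 ∈ [8/19, 14/19) → index 2
j=3: u_3=229/240 ∈ [14/19, 1) → index 3

0 2 2 3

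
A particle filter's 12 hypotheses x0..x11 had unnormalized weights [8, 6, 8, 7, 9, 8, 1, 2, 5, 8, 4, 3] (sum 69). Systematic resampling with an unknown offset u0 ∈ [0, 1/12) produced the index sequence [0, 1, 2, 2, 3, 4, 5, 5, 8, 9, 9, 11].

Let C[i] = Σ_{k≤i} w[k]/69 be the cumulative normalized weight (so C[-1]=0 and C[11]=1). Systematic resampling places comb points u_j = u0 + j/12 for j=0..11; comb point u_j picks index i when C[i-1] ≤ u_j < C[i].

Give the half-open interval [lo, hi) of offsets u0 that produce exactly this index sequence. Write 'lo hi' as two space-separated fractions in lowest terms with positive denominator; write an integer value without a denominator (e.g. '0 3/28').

7/138 3/46

C = [8/69, 14/69, 22/69, 29/69, 38/69, 2/3, 47/69, 49/69, 18/23, 62/69, 22/23, 1]
j=0 picked index 0: u0 ∈ [0, 8/69)
j=1 picked index 1: u0 ∈ [3/92, 11/92)
j=2 picked index 2: u0 ∈ [5/138, 7/46)
j=3 picked index 2: u0 ∈ [-13/276, 19/276)
j=4 picked index 3: u0 ∈ [-1/69, 2/23)
j=5 picked index 4: u0 ∈ [1/276, 37/276)
j=6 picked index 5: u0 ∈ [7/138, 1/6)
j=7 picked index 5: u0 ∈ [-3/92, 1/12)
j=8 picked index 8: u0 ∈ [1/23, 8/69)
j=9 picked index 9: u0 ∈ [3/92, 41/276)
j=10 picked index 9: u0 ∈ [-7/138, 3/46)
j=11 picked index 11: u0 ∈ [11/276, 1/12)
intersection: [7/138, 3/46)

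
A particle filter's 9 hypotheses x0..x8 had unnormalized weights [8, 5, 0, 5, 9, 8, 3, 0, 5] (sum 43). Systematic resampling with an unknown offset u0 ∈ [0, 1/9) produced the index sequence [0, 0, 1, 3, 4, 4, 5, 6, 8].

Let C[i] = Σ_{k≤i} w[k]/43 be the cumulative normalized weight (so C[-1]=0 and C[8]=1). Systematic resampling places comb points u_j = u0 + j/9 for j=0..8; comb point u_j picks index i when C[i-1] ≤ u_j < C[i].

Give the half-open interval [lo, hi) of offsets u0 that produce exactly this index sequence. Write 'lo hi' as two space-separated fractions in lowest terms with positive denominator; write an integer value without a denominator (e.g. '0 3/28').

C = [8/43, 13/43, 13/43, 18/43, 27/43, 35/43, 38/43, 38/43, 1]
j=0 picked index 0: u0 ∈ [0, 8/43)
j=1 picked index 0: u0 ∈ [-1/9, 29/387)
j=2 picked index 1: u0 ∈ [-14/387, 31/387)
j=3 picked index 3: u0 ∈ [-4/129, 11/129)
j=4 picked index 4: u0 ∈ [-10/387, 71/387)
j=5 picked index 4: u0 ∈ [-53/387, 28/387)
j=6 picked index 5: u0 ∈ [-5/129, 19/129)
j=7 picked index 6: u0 ∈ [14/387, 41/387)
j=8 picked index 8: u0 ∈ [-2/387, 1/9)
intersection: [14/387, 28/387)

14/387 28/387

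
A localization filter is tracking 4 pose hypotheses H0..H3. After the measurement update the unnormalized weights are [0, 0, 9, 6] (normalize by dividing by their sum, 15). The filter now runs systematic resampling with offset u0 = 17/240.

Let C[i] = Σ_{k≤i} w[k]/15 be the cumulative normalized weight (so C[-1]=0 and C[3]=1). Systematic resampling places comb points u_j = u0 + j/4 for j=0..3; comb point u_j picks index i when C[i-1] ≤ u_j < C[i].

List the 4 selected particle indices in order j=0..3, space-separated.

2 2 2 3

C = [0, 0, 3/5, 1]
j=0: u_0=17/240 ∈ [0, 3/5) → index 2
j=1: u_1=77/240 ∈ [0, 3/5) → index 2
j=2: u_2=137/240 ∈ [0, 3/5) → index 2
j=3: u_3=197/240 ∈ [3/5, 1) → index 3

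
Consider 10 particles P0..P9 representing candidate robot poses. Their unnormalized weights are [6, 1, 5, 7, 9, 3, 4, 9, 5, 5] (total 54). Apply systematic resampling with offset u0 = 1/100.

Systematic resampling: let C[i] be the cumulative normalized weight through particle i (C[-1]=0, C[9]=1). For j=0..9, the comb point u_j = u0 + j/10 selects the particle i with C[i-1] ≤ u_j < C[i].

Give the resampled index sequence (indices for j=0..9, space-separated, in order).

0 0 2 3 4 4 6 7 7 9

C = [1/9, 7/54, 2/9, 19/54, 14/27, 31/54, 35/54, 22/27, 49/54, 1]
j=0: u_0=1/100 ∈ [0, 1/9) → index 0
j=1: u_1=11/100 ∈ [0, 1/9) → index 0
j=2: u_2=21/100 ∈ [7/54, 2/9) → index 2
j=3: u_3=31/100 ∈ [2/9, 19/54) → index 3
j=4: u_4=41/100 ∈ [19/54, 14/27) → index 4
j=5: u_5=51/100 ∈ [19/54, 14/27) → index 4
j=6: u_6=61/100 ∈ [31/54, 35/54) → index 6
j=7: u_7=71/100 ∈ [35/54, 22/27) → index 7
j=8: u_8=81/100 ∈ [35/54, 22/27) → index 7
j=9: u_9=91/100 ∈ [49/54, 1) → index 9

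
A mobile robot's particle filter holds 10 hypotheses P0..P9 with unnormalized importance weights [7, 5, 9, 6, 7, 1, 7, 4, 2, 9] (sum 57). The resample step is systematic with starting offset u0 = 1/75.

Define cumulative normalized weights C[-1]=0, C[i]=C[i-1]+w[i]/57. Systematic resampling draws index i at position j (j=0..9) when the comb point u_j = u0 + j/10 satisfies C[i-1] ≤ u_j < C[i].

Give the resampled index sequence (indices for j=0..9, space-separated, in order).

0 0 2 2 3 4 5 6 8 9

C = [7/57, 4/19, 7/19, 9/19, 34/57, 35/57, 14/19, 46/57, 16/19, 1]
j=0: u_0=1/75 ∈ [0, 7/57) → index 0
j=1: u_1=17/150 ∈ [0, 7/57) → index 0
j=2: u_2=16/75 ∈ [4/19, 7/19) → index 2
j=3: u_3=47/150 ∈ [4/19, 7/19) → index 2
j=4: u_4=31/75 ∈ [7/19, 9/19) → index 3
j=5: u_5=77/150 ∈ [9/19, 34/57) → index 4
j=6: u_6=46/75 ∈ [34/57, 35/57) → index 5
j=7: u_7=107/150 ∈ [35/57, 14/19) → index 6
j=8: u_8=61/75 ∈ [46/57, 16/19) → index 8
j=9: u_9=137/150 ∈ [16/19, 1) → index 9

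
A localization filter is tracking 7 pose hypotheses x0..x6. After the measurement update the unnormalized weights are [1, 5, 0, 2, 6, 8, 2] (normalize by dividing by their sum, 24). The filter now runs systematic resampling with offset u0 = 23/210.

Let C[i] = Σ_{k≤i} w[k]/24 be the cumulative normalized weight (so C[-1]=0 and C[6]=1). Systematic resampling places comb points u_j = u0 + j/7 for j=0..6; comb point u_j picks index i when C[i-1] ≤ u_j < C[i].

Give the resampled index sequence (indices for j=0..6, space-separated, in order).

1 3 4 4 5 5 6

C = [1/24, 1/4, 1/4, 1/3, 7/12, 11/12, 1]
j=0: u_0=23/210 ∈ [1/24, 1/4) → index 1
j=1: u_1=53/210 ∈ [1/4, 1/3) → index 3
j=2: u_2=83/210 ∈ [1/3, 7/12) → index 4
j=3: u_3=113/210 ∈ [1/3, 7/12) → index 4
j=4: u_4=143/210 ∈ [7/12, 11/12) → index 5
j=5: u_5=173/210 ∈ [7/12, 11/12) → index 5
j=6: u_6=29/30 ∈ [11/12, 1) → index 6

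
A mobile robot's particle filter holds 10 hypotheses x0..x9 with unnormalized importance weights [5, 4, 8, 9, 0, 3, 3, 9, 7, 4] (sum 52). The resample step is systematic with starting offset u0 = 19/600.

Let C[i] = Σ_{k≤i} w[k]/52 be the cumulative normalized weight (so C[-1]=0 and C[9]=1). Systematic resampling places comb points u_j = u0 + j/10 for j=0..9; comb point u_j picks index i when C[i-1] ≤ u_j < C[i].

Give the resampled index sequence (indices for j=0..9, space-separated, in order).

0 1 2 3 3 5 7 7 8 9

C = [5/52, 9/52, 17/52, 1/2, 1/2, 29/52, 8/13, 41/52, 12/13, 1]
j=0: u_0=19/600 ∈ [0, 5/52) → index 0
j=1: u_1=79/600 ∈ [5/52, 9/52) → index 1
j=2: u_2=139/600 ∈ [9/52, 17/52) → index 2
j=3: u_3=199/600 ∈ [17/52, 1/2) → index 3
j=4: u_4=259/600 ∈ [17/52, 1/2) → index 3
j=5: u_5=319/600 ∈ [1/2, 29/52) → index 5
j=6: u_6=379/600 ∈ [8/13, 41/52) → index 7
j=7: u_7=439/600 ∈ [8/13, 41/52) → index 7
j=8: u_8=499/600 ∈ [41/52, 12/13) → index 8
j=9: u_9=559/600 ∈ [12/13, 1) → index 9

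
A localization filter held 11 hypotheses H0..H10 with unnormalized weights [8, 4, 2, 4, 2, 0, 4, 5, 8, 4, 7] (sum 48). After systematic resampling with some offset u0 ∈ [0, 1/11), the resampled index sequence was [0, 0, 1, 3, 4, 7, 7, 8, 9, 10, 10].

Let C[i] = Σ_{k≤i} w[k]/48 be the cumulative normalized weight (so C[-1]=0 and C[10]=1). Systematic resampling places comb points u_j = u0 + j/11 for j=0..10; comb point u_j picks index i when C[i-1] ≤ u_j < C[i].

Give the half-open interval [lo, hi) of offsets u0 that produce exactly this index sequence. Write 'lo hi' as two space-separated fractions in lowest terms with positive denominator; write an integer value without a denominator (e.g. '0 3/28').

C = [1/6, 1/4, 7/24, 3/8, 5/12, 5/12, 1/2, 29/48, 37/48, 41/48, 1]
j=0 picked index 0: u0 ∈ [0, 1/6)
j=1 picked index 0: u0 ∈ [-1/11, 5/66)
j=2 picked index 1: u0 ∈ [-1/66, 3/44)
j=3 picked index 3: u0 ∈ [5/264, 9/88)
j=4 picked index 4: u0 ∈ [1/88, 7/132)
j=5 picked index 7: u0 ∈ [1/22, 79/528)
j=6 picked index 7: u0 ∈ [-1/22, 31/528)
j=7 picked index 8: u0 ∈ [-17/528, 71/528)
j=8 picked index 9: u0 ∈ [23/528, 67/528)
j=9 picked index 10: u0 ∈ [19/528, 2/11)
j=10 picked index 10: u0 ∈ [-29/528, 1/11)
intersection: [1/22, 7/132)

1/22 7/132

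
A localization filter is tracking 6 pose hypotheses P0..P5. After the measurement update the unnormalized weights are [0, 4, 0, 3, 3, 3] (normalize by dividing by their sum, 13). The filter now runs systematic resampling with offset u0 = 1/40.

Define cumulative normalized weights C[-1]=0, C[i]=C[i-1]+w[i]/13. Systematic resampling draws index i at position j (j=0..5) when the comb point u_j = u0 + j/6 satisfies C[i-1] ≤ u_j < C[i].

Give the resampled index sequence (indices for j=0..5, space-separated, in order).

1 1 3 3 4 5

C = [0, 4/13, 4/13, 7/13, 10/13, 1]
j=0: u_0=1/40 ∈ [0, 4/13) → index 1
j=1: u_1=23/120 ∈ [0, 4/13) → index 1
j=2: u_2=43/120 ∈ [4/13, 7/13) → index 3
j=3: u_3=21/40 ∈ [4/13, 7/13) → index 3
j=4: u_4=83/120 ∈ [7/13, 10/13) → index 4
j=5: u_5=103/120 ∈ [10/13, 1) → index 5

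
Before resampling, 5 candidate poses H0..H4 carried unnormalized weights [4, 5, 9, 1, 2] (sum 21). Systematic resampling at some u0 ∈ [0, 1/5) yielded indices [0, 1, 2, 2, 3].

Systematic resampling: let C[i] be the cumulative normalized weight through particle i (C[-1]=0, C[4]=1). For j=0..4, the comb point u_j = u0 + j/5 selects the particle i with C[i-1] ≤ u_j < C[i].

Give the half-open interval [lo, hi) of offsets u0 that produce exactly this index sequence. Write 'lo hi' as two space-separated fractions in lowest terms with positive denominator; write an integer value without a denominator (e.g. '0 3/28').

2/35 11/105

C = [4/21, 3/7, 6/7, 19/21, 1]
j=0 picked index 0: u0 ∈ [0, 4/21)
j=1 picked index 1: u0 ∈ [-1/105, 8/35)
j=2 picked index 2: u0 ∈ [1/35, 16/35)
j=3 picked index 2: u0 ∈ [-6/35, 9/35)
j=4 picked index 3: u0 ∈ [2/35, 11/105)
intersection: [2/35, 11/105)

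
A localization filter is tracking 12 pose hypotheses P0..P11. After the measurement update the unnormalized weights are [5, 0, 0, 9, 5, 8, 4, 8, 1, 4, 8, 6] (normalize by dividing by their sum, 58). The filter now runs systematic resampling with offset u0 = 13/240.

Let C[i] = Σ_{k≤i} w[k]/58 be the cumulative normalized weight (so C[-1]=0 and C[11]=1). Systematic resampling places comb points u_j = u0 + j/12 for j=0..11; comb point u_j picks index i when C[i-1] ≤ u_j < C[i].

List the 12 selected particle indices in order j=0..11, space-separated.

C = [5/58, 5/58, 5/58, 7/29, 19/58, 27/58, 31/58, 39/58, 20/29, 22/29, 26/29, 1]
j=0: u_0=13/240 ∈ [0, 5/58) → index 0
j=1: u_1=11/80 ∈ [5/58, 7/29) → index 3
j=2: u_2=53/240 ∈ [5/58, 7/29) → index 3
j=3: u_3=73/240 ∈ [7/29, 19/58) → index 4
j=4: u_4=31/80 ∈ [19/58, 27/58) → index 5
j=5: u_5=113/240 ∈ [27/58, 31/58) → index 6
j=6: u_6=133/240 ∈ [31/58, 39/58) → index 7
j=7: u_7=51/80 ∈ [31/58, 39/58) → index 7
j=8: u_8=173/240 ∈ [20/29, 22/29) → index 9
j=9: u_9=193/240 ∈ [22/29, 26/29) → index 10
j=10: u_10=71/80 ∈ [22/29, 26/29) → index 10
j=11: u_11=233/240 ∈ [26/29, 1) → index 11

0 3 3 4 5 6 7 7 9 10 10 11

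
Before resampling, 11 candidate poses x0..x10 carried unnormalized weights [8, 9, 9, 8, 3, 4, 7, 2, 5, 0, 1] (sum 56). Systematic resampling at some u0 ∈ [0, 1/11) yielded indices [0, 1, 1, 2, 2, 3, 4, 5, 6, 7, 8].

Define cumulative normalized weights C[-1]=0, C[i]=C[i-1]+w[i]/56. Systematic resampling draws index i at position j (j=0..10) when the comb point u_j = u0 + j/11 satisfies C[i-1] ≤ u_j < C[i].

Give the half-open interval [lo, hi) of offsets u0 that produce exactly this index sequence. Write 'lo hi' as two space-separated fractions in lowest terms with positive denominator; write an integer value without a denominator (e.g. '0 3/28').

C = [1/7, 17/56, 13/28, 17/28, 37/56, 41/56, 6/7, 25/28, 55/56, 55/56, 1]
j=0 picked index 0: u0 ∈ [0, 1/7)
j=1 picked index 1: u0 ∈ [4/77, 131/616)
j=2 picked index 1: u0 ∈ [-3/77, 75/616)
j=3 picked index 2: u0 ∈ [19/616, 59/308)
j=4 picked index 2: u0 ∈ [-37/616, 31/308)
j=5 picked index 3: u0 ∈ [3/308, 47/308)
j=6 picked index 4: u0 ∈ [19/308, 71/616)
j=7 picked index 5: u0 ∈ [15/616, 59/616)
j=8 picked index 6: u0 ∈ [3/616, 10/77)
j=9 picked index 7: u0 ∈ [3/77, 23/308)
j=10 picked index 8: u0 ∈ [-5/308, 45/616)
intersection: [19/308, 45/616)

19/308 45/616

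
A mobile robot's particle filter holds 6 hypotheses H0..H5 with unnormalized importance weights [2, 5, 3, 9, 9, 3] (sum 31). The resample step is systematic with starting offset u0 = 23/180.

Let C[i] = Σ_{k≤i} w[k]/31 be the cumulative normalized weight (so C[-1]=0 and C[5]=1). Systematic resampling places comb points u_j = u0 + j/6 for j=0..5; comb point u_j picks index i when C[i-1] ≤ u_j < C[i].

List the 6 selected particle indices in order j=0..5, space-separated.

1 2 3 4 4 5

C = [2/31, 7/31, 10/31, 19/31, 28/31, 1]
j=0: u_0=23/180 ∈ [2/31, 7/31) → index 1
j=1: u_1=53/180 ∈ [7/31, 10/31) → index 2
j=2: u_2=83/180 ∈ [10/31, 19/31) → index 3
j=3: u_3=113/180 ∈ [19/31, 28/31) → index 4
j=4: u_4=143/180 ∈ [19/31, 28/31) → index 4
j=5: u_5=173/180 ∈ [28/31, 1) → index 5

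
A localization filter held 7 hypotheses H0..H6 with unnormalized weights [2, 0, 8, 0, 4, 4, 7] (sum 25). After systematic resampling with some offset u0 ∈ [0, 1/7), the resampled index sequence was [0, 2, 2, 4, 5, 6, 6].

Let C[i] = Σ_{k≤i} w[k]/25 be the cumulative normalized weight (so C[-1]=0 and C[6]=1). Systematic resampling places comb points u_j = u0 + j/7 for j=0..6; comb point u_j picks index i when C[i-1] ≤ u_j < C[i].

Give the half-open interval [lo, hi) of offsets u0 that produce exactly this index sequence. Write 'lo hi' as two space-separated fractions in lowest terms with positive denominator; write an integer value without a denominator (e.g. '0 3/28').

C = [2/25, 2/25, 2/5, 2/5, 14/25, 18/25, 1]
j=0 picked index 0: u0 ∈ [0, 2/25)
j=1 picked index 2: u0 ∈ [-11/175, 9/35)
j=2 picked index 2: u0 ∈ [-36/175, 4/35)
j=3 picked index 4: u0 ∈ [-1/35, 23/175)
j=4 picked index 5: u0 ∈ [-2/175, 26/175)
j=5 picked index 6: u0 ∈ [1/175, 2/7)
j=6 picked index 6: u0 ∈ [-24/175, 1/7)
intersection: [1/175, 2/25)

1/175 2/25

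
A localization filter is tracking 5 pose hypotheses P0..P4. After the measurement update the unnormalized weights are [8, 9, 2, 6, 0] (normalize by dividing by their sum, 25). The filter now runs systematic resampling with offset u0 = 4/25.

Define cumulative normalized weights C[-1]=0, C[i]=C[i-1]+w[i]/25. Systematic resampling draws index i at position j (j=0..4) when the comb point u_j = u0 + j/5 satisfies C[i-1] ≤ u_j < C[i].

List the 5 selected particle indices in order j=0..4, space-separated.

0 1 1 3 3

C = [8/25, 17/25, 19/25, 1, 1]
j=0: u_0=4/25 ∈ [0, 8/25) → index 0
j=1: u_1=9/25 ∈ [8/25, 17/25) → index 1
j=2: u_2=14/25 ∈ [8/25, 17/25) → index 1
j=3: u_3=19/25 ∈ [19/25, 1) → index 3
j=4: u_4=24/25 ∈ [19/25, 1) → index 3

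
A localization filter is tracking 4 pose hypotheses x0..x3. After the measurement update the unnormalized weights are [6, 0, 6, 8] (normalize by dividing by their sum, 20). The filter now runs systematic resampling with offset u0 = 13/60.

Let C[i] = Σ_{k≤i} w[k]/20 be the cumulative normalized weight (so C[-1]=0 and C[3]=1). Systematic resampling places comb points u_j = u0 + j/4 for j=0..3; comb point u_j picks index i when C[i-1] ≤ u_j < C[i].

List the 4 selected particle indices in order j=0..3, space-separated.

C = [3/10, 3/10, 3/5, 1]
j=0: u_0=13/60 ∈ [0, 3/10) → index 0
j=1: u_1=7/15 ∈ [3/10, 3/5) → index 2
j=2: u_2=43/60 ∈ [3/5, 1) → index 3
j=3: u_3=29/30 ∈ [3/5, 1) → index 3

0 2 3 3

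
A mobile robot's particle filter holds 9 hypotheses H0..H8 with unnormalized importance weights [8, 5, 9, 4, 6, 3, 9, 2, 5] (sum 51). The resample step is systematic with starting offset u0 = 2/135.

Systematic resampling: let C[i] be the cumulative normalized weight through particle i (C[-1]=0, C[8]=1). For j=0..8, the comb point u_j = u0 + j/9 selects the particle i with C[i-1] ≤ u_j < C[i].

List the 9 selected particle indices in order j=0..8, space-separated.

C = [8/51, 13/51, 22/51, 26/51, 32/51, 35/51, 44/51, 46/51, 1]
j=0: u_0=2/135 ∈ [0, 8/51) → index 0
j=1: u_1=17/135 ∈ [0, 8/51) → index 0
j=2: u_2=32/135 ∈ [8/51, 13/51) → index 1
j=3: u_3=47/135 ∈ [13/51, 22/51) → index 2
j=4: u_4=62/135 ∈ [22/51, 26/51) → index 3
j=5: u_5=77/135 ∈ [26/51, 32/51) → index 4
j=6: u_6=92/135 ∈ [32/51, 35/51) → index 5
j=7: u_7=107/135 ∈ [35/51, 44/51) → index 6
j=8: u_8=122/135 ∈ [46/51, 1) → index 8

0 0 1 2 3 4 5 6 8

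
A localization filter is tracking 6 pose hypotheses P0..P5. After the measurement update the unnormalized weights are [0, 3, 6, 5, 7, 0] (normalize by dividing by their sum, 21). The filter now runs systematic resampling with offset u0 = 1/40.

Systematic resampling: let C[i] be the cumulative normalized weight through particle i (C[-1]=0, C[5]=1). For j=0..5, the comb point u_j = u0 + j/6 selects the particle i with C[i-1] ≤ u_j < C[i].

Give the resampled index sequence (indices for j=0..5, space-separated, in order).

C = [0, 1/7, 3/7, 2/3, 1, 1]
j=0: u_0=1/40 ∈ [0, 1/7) → index 1
j=1: u_1=23/120 ∈ [1/7, 3/7) → index 2
j=2: u_2=43/120 ∈ [1/7, 3/7) → index 2
j=3: u_3=21/40 ∈ [3/7, 2/3) → index 3
j=4: u_4=83/120 ∈ [2/3, 1) → index 4
j=5: u_5=103/120 ∈ [2/3, 1) → index 4

1 2 2 3 4 4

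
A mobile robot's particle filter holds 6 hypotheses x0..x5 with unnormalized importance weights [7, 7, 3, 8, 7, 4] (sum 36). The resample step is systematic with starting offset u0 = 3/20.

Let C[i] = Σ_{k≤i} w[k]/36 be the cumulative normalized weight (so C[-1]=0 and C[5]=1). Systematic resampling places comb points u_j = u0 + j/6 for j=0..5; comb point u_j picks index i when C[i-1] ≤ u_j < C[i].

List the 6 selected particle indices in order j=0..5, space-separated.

0 1 3 3 4 5

C = [7/36, 7/18, 17/36, 25/36, 8/9, 1]
j=0: u_0=3/20 ∈ [0, 7/36) → index 0
j=1: u_1=19/60 ∈ [7/36, 7/18) → index 1
j=2: u_2=29/60 ∈ [17/36, 25/36) → index 3
j=3: u_3=13/20 ∈ [17/36, 25/36) → index 3
j=4: u_4=49/60 ∈ [25/36, 8/9) → index 4
j=5: u_5=59/60 ∈ [8/9, 1) → index 5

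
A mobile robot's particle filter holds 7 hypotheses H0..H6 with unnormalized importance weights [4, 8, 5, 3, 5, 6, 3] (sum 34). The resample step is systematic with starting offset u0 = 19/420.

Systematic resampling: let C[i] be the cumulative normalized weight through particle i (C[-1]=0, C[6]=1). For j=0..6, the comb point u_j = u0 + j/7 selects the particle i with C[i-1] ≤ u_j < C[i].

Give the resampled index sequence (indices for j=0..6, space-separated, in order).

C = [2/17, 6/17, 1/2, 10/17, 25/34, 31/34, 1]
j=0: u_0=19/420 ∈ [0, 2/17) → index 0
j=1: u_1=79/420 ∈ [2/17, 6/17) → index 1
j=2: u_2=139/420 ∈ [2/17, 6/17) → index 1
j=3: u_3=199/420 ∈ [6/17, 1/2) → index 2
j=4: u_4=37/60 ∈ [10/17, 25/34) → index 4
j=5: u_5=319/420 ∈ [25/34, 31/34) → index 5
j=6: u_6=379/420 ∈ [25/34, 31/34) → index 5

0 1 1 2 4 5 5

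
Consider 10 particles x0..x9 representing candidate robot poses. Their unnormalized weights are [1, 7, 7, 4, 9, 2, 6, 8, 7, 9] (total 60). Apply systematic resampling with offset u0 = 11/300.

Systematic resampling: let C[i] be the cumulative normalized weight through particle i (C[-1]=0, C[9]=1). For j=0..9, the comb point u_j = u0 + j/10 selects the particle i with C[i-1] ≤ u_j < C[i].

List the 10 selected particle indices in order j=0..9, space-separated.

1 2 2 4 4 6 7 8 8 9

C = [1/60, 2/15, 1/4, 19/60, 7/15, 1/2, 3/5, 11/15, 17/20, 1]
j=0: u_0=11/300 ∈ [1/60, 2/15) → index 1
j=1: u_1=41/300 ∈ [2/15, 1/4) → index 2
j=2: u_2=71/300 ∈ [2/15, 1/4) → index 2
j=3: u_3=101/300 ∈ [19/60, 7/15) → index 4
j=4: u_4=131/300 ∈ [19/60, 7/15) → index 4
j=5: u_5=161/300 ∈ [1/2, 3/5) → index 6
j=6: u_6=191/300 ∈ [3/5, 11/15) → index 7
j=7: u_7=221/300 ∈ [11/15, 17/20) → index 8
j=8: u_8=251/300 ∈ [11/15, 17/20) → index 8
j=9: u_9=281/300 ∈ [17/20, 1) → index 9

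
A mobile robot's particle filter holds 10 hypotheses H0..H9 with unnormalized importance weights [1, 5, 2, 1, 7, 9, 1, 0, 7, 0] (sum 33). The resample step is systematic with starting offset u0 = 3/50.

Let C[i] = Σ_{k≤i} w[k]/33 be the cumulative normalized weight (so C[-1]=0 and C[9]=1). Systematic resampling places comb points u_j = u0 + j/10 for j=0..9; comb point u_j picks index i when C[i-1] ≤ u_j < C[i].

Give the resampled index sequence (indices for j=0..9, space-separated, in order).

1 1 3 4 4 5 5 6 8 8

C = [1/33, 2/11, 8/33, 3/11, 16/33, 25/33, 26/33, 26/33, 1, 1]
j=0: u_0=3/50 ∈ [1/33, 2/11) → index 1
j=1: u_1=4/25 ∈ [1/33, 2/11) → index 1
j=2: u_2=13/50 ∈ [8/33, 3/11) → index 3
j=3: u_3=9/25 ∈ [3/11, 16/33) → index 4
j=4: u_4=23/50 ∈ [3/11, 16/33) → index 4
j=5: u_5=14/25 ∈ [16/33, 25/33) → index 5
j=6: u_6=33/50 ∈ [16/33, 25/33) → index 5
j=7: u_7=19/25 ∈ [25/33, 26/33) → index 6
j=8: u_8=43/50 ∈ [26/33, 1) → index 8
j=9: u_9=24/25 ∈ [26/33, 1) → index 8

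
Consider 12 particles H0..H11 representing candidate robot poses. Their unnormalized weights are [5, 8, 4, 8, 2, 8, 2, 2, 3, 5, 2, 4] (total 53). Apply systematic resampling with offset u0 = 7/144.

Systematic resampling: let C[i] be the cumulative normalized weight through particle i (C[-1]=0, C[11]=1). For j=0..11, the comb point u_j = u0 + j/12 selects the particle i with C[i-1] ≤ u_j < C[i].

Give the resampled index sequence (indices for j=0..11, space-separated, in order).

0 1 1 2 3 3 5 5 7 9 9 11

C = [5/53, 13/53, 17/53, 25/53, 27/53, 35/53, 37/53, 39/53, 42/53, 47/53, 49/53, 1]
j=0: u_0=7/144 ∈ [0, 5/53) → index 0
j=1: u_1=19/144 ∈ [5/53, 13/53) → index 1
j=2: u_2=31/144 ∈ [5/53, 13/53) → index 1
j=3: u_3=43/144 ∈ [13/53, 17/53) → index 2
j=4: u_4=55/144 ∈ [17/53, 25/53) → index 3
j=5: u_5=67/144 ∈ [17/53, 25/53) → index 3
j=6: u_6=79/144 ∈ [27/53, 35/53) → index 5
j=7: u_7=91/144 ∈ [27/53, 35/53) → index 5
j=8: u_8=103/144 ∈ [37/53, 39/53) → index 7
j=9: u_9=115/144 ∈ [42/53, 47/53) → index 9
j=10: u_10=127/144 ∈ [42/53, 47/53) → index 9
j=11: u_11=139/144 ∈ [49/53, 1) → index 11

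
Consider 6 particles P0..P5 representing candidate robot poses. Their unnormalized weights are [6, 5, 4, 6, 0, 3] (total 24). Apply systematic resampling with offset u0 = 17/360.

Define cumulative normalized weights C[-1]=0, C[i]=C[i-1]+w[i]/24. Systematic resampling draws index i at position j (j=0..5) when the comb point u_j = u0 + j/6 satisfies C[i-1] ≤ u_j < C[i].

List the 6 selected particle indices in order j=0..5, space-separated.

0 0 1 2 3 5

C = [1/4, 11/24, 5/8, 7/8, 7/8, 1]
j=0: u_0=17/360 ∈ [0, 1/4) → index 0
j=1: u_1=77/360 ∈ [0, 1/4) → index 0
j=2: u_2=137/360 ∈ [1/4, 11/24) → index 1
j=3: u_3=197/360 ∈ [11/24, 5/8) → index 2
j=4: u_4=257/360 ∈ [5/8, 7/8) → index 3
j=5: u_5=317/360 ∈ [7/8, 1) → index 5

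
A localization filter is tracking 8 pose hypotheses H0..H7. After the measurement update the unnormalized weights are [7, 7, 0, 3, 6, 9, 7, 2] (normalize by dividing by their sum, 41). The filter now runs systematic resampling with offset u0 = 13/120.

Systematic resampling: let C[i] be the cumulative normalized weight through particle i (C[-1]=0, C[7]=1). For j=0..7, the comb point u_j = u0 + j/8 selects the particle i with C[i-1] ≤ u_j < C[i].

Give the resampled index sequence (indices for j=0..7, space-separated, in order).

0 1 3 4 5 5 6 7

C = [7/41, 14/41, 14/41, 17/41, 23/41, 32/41, 39/41, 1]
j=0: u_0=13/120 ∈ [0, 7/41) → index 0
j=1: u_1=7/30 ∈ [7/41, 14/41) → index 1
j=2: u_2=43/120 ∈ [14/41, 17/41) → index 3
j=3: u_3=29/60 ∈ [17/41, 23/41) → index 4
j=4: u_4=73/120 ∈ [23/41, 32/41) → index 5
j=5: u_5=11/15 ∈ [23/41, 32/41) → index 5
j=6: u_6=103/120 ∈ [32/41, 39/41) → index 6
j=7: u_7=59/60 ∈ [39/41, 1) → index 7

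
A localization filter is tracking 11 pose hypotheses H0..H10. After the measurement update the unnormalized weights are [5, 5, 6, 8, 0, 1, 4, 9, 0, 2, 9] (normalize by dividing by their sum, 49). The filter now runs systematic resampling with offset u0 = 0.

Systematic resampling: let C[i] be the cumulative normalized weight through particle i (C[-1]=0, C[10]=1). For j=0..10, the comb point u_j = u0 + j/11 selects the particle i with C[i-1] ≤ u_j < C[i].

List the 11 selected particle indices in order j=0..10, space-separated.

0 0 1 2 3 3 6 7 7 10 10

C = [5/49, 10/49, 16/49, 24/49, 24/49, 25/49, 29/49, 38/49, 38/49, 40/49, 1]
j=0: u_0=0 ∈ [0, 5/49) → index 0
j=1: u_1=1/11 ∈ [0, 5/49) → index 0
j=2: u_2=2/11 ∈ [5/49, 10/49) → index 1
j=3: u_3=3/11 ∈ [10/49, 16/49) → index 2
j=4: u_4=4/11 ∈ [16/49, 24/49) → index 3
j=5: u_5=5/11 ∈ [16/49, 24/49) → index 3
j=6: u_6=6/11 ∈ [25/49, 29/49) → index 6
j=7: u_7=7/11 ∈ [29/49, 38/49) → index 7
j=8: u_8=8/11 ∈ [29/49, 38/49) → index 7
j=9: u_9=9/11 ∈ [40/49, 1) → index 10
j=10: u_10=10/11 ∈ [40/49, 1) → index 10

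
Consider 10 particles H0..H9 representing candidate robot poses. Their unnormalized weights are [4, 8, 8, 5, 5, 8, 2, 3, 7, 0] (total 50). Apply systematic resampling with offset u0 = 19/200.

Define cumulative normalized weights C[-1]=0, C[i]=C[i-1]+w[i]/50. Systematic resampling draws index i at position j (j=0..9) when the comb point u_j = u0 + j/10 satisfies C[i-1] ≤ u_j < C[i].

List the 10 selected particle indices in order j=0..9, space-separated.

C = [2/25, 6/25, 2/5, 1/2, 3/5, 19/25, 4/5, 43/50, 1, 1]
j=0: u_0=19/200 ∈ [2/25, 6/25) → index 1
j=1: u_1=39/200 ∈ [2/25, 6/25) → index 1
j=2: u_2=59/200 ∈ [6/25, 2/5) → index 2
j=3: u_3=79/200 ∈ [6/25, 2/5) → index 2
j=4: u_4=99/200 ∈ [2/5, 1/2) → index 3
j=5: u_5=119/200 ∈ [1/2, 3/5) → index 4
j=6: u_6=139/200 ∈ [3/5, 19/25) → index 5
j=7: u_7=159/200 ∈ [19/25, 4/5) → index 6
j=8: u_8=179/200 ∈ [43/50, 1) → index 8
j=9: u_9=199/200 ∈ [43/50, 1) → index 8

1 1 2 2 3 4 5 6 8 8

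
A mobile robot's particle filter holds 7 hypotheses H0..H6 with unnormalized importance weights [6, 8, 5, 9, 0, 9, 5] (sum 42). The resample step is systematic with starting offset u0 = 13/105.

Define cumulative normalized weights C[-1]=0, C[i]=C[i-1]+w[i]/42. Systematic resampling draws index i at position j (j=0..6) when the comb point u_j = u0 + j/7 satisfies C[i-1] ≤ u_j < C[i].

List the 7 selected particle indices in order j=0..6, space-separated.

C = [1/7, 1/3, 19/42, 2/3, 2/3, 37/42, 1]
j=0: u_0=13/105 ∈ [0, 1/7) → index 0
j=1: u_1=4/15 ∈ [1/7, 1/3) → index 1
j=2: u_2=43/105 ∈ [1/3, 19/42) → index 2
j=3: u_3=58/105 ∈ [19/42, 2/3) → index 3
j=4: u_4=73/105 ∈ [2/3, 37/42) → index 5
j=5: u_5=88/105 ∈ [2/3, 37/42) → index 5
j=6: u_6=103/105 ∈ [37/42, 1) → index 6

0 1 2 3 5 5 6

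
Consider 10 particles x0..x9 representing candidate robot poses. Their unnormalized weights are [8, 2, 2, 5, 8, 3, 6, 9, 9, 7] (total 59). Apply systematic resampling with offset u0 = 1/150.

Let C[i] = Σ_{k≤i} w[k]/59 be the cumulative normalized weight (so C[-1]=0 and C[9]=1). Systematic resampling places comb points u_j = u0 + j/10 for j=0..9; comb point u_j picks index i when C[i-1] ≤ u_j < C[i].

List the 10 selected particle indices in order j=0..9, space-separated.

C = [8/59, 10/59, 12/59, 17/59, 25/59, 28/59, 34/59, 43/59, 52/59, 1]
j=0: u_0=1/150 ∈ [0, 8/59) → index 0
j=1: u_1=8/75 ∈ [0, 8/59) → index 0
j=2: u_2=31/150 ∈ [12/59, 17/59) → index 3
j=3: u_3=23/75 ∈ [17/59, 25/59) → index 4
j=4: u_4=61/150 ∈ [17/59, 25/59) → index 4
j=5: u_5=38/75 ∈ [28/59, 34/59) → index 6
j=6: u_6=91/150 ∈ [34/59, 43/59) → index 7
j=7: u_7=53/75 ∈ [34/59, 43/59) → index 7
j=8: u_8=121/150 ∈ [43/59, 52/59) → index 8
j=9: u_9=68/75 ∈ [52/59, 1) → index 9

0 0 3 4 4 6 7 7 8 9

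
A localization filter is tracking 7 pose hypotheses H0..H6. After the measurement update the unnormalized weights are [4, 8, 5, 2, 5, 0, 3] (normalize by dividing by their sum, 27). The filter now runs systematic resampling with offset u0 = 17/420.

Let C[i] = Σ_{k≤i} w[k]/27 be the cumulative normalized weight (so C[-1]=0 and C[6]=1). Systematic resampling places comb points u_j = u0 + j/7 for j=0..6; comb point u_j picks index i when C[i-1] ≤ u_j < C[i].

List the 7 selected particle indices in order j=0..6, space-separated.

0 1 1 2 2 4 6

C = [4/27, 4/9, 17/27, 19/27, 8/9, 8/9, 1]
j=0: u_0=17/420 ∈ [0, 4/27) → index 0
j=1: u_1=11/60 ∈ [4/27, 4/9) → index 1
j=2: u_2=137/420 ∈ [4/27, 4/9) → index 1
j=3: u_3=197/420 ∈ [4/9, 17/27) → index 2
j=4: u_4=257/420 ∈ [4/9, 17/27) → index 2
j=5: u_5=317/420 ∈ [19/27, 8/9) → index 4
j=6: u_6=377/420 ∈ [8/9, 1) → index 6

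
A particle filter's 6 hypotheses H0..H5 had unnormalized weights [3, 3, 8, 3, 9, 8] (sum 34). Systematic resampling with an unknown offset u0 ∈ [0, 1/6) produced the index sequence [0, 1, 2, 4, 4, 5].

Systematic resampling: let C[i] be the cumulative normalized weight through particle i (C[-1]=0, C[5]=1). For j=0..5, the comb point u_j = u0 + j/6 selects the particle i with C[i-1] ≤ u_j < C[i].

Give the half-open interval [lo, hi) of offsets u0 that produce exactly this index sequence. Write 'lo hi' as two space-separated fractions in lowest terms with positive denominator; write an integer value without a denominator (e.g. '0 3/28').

C = [3/34, 3/17, 7/17, 1/2, 13/17, 1]
j=0 picked index 0: u0 ∈ [0, 3/34)
j=1 picked index 1: u0 ∈ [-4/51, 1/102)
j=2 picked index 2: u0 ∈ [-8/51, 4/51)
j=3 picked index 4: u0 ∈ [0, 9/34)
j=4 picked index 4: u0 ∈ [-1/6, 5/51)
j=5 picked index 5: u0 ∈ [-7/102, 1/6)
intersection: [0, 1/102)

0 1/102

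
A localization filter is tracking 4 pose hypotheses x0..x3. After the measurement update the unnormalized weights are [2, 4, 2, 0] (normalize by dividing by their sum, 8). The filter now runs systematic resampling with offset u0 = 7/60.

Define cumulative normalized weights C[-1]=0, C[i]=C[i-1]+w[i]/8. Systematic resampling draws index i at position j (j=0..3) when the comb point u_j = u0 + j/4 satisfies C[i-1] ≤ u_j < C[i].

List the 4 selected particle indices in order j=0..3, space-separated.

0 1 1 2

C = [1/4, 3/4, 1, 1]
j=0: u_0=7/60 ∈ [0, 1/4) → index 0
j=1: u_1=11/30 ∈ [1/4, 3/4) → index 1
j=2: u_2=37/60 ∈ [1/4, 3/4) → index 1
j=3: u_3=13/15 ∈ [3/4, 1) → index 2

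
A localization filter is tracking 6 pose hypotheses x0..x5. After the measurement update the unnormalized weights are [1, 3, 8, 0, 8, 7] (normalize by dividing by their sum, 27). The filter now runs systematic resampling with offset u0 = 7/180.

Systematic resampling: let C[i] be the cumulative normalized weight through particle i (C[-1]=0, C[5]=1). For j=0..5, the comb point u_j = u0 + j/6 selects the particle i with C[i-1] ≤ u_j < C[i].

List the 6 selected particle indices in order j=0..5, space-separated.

1 2 2 4 4 5

C = [1/27, 4/27, 4/9, 4/9, 20/27, 1]
j=0: u_0=7/180 ∈ [1/27, 4/27) → index 1
j=1: u_1=37/180 ∈ [4/27, 4/9) → index 2
j=2: u_2=67/180 ∈ [4/27, 4/9) → index 2
j=3: u_3=97/180 ∈ [4/9, 20/27) → index 4
j=4: u_4=127/180 ∈ [4/9, 20/27) → index 4
j=5: u_5=157/180 ∈ [20/27, 1) → index 5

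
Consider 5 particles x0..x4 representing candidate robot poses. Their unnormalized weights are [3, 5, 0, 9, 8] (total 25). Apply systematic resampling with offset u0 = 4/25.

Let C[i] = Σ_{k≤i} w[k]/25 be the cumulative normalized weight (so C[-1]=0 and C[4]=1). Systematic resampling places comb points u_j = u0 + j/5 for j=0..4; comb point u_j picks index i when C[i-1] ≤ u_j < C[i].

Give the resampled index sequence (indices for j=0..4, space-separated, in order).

1 3 3 4 4

C = [3/25, 8/25, 8/25, 17/25, 1]
j=0: u_0=4/25 ∈ [3/25, 8/25) → index 1
j=1: u_1=9/25 ∈ [8/25, 17/25) → index 3
j=2: u_2=14/25 ∈ [8/25, 17/25) → index 3
j=3: u_3=19/25 ∈ [17/25, 1) → index 4
j=4: u_4=24/25 ∈ [17/25, 1) → index 4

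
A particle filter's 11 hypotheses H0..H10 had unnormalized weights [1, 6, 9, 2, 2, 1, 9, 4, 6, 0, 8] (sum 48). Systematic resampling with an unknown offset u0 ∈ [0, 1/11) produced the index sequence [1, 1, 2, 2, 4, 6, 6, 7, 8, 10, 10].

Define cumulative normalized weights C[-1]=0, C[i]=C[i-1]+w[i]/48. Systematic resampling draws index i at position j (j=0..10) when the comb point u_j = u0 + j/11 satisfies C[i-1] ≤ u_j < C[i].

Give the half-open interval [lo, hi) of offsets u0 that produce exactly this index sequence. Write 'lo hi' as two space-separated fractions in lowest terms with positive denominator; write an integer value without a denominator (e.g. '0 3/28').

1/48 7/132

C = [1/48, 7/48, 1/3, 3/8, 5/12, 7/16, 5/8, 17/24, 5/6, 5/6, 1]
j=0 picked index 1: u0 ∈ [1/48, 7/48)
j=1 picked index 1: u0 ∈ [-37/528, 29/528)
j=2 picked index 2: u0 ∈ [-19/528, 5/33)
j=3 picked index 2: u0 ∈ [-67/528, 2/33)
j=4 picked index 4: u0 ∈ [1/88, 7/132)
j=5 picked index 6: u0 ∈ [-3/176, 15/88)
j=6 picked index 6: u0 ∈ [-19/176, 7/88)
j=7 picked index 7: u0 ∈ [-1/88, 19/264)
j=8 picked index 8: u0 ∈ [-5/264, 7/66)
j=9 picked index 10: u0 ∈ [1/66, 2/11)
j=10 picked index 10: u0 ∈ [-5/66, 1/11)
intersection: [1/48, 7/132)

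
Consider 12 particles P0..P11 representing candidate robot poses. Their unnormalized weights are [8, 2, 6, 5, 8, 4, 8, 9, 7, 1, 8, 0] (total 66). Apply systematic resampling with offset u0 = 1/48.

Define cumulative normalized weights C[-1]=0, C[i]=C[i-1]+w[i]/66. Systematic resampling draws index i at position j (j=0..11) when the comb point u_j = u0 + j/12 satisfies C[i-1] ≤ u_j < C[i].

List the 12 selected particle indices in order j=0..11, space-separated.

0 0 2 3 4 4 6 6 7 8 8 10

C = [4/33, 5/33, 8/33, 7/22, 29/66, 1/2, 41/66, 25/33, 19/22, 29/33, 1, 1]
j=0: u_0=1/48 ∈ [0, 4/33) → index 0
j=1: u_1=5/48 ∈ [0, 4/33) → index 0
j=2: u_2=3/16 ∈ [5/33, 8/33) → index 2
j=3: u_3=13/48 ∈ [8/33, 7/22) → index 3
j=4: u_4=17/48 ∈ [7/22, 29/66) → index 4
j=5: u_5=7/16 ∈ [7/22, 29/66) → index 4
j=6: u_6=25/48 ∈ [1/2, 41/66) → index 6
j=7: u_7=29/48 ∈ [1/2, 41/66) → index 6
j=8: u_8=11/16 ∈ [41/66, 25/33) → index 7
j=9: u_9=37/48 ∈ [25/33, 19/22) → index 8
j=10: u_10=41/48 ∈ [25/33, 19/22) → index 8
j=11: u_11=15/16 ∈ [29/33, 1) → index 10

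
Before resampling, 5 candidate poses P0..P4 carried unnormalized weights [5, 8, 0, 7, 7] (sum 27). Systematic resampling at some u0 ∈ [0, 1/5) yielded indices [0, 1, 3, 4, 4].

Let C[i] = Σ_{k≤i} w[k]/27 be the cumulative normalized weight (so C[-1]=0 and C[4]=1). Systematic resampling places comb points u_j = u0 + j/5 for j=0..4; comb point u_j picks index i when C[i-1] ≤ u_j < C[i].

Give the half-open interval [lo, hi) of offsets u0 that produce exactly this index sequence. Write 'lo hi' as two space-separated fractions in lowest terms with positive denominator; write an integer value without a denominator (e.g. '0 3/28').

19/135 5/27

C = [5/27, 13/27, 13/27, 20/27, 1]
j=0 picked index 0: u0 ∈ [0, 5/27)
j=1 picked index 1: u0 ∈ [-2/135, 38/135)
j=2 picked index 3: u0 ∈ [11/135, 46/135)
j=3 picked index 4: u0 ∈ [19/135, 2/5)
j=4 picked index 4: u0 ∈ [-8/135, 1/5)
intersection: [19/135, 5/27)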